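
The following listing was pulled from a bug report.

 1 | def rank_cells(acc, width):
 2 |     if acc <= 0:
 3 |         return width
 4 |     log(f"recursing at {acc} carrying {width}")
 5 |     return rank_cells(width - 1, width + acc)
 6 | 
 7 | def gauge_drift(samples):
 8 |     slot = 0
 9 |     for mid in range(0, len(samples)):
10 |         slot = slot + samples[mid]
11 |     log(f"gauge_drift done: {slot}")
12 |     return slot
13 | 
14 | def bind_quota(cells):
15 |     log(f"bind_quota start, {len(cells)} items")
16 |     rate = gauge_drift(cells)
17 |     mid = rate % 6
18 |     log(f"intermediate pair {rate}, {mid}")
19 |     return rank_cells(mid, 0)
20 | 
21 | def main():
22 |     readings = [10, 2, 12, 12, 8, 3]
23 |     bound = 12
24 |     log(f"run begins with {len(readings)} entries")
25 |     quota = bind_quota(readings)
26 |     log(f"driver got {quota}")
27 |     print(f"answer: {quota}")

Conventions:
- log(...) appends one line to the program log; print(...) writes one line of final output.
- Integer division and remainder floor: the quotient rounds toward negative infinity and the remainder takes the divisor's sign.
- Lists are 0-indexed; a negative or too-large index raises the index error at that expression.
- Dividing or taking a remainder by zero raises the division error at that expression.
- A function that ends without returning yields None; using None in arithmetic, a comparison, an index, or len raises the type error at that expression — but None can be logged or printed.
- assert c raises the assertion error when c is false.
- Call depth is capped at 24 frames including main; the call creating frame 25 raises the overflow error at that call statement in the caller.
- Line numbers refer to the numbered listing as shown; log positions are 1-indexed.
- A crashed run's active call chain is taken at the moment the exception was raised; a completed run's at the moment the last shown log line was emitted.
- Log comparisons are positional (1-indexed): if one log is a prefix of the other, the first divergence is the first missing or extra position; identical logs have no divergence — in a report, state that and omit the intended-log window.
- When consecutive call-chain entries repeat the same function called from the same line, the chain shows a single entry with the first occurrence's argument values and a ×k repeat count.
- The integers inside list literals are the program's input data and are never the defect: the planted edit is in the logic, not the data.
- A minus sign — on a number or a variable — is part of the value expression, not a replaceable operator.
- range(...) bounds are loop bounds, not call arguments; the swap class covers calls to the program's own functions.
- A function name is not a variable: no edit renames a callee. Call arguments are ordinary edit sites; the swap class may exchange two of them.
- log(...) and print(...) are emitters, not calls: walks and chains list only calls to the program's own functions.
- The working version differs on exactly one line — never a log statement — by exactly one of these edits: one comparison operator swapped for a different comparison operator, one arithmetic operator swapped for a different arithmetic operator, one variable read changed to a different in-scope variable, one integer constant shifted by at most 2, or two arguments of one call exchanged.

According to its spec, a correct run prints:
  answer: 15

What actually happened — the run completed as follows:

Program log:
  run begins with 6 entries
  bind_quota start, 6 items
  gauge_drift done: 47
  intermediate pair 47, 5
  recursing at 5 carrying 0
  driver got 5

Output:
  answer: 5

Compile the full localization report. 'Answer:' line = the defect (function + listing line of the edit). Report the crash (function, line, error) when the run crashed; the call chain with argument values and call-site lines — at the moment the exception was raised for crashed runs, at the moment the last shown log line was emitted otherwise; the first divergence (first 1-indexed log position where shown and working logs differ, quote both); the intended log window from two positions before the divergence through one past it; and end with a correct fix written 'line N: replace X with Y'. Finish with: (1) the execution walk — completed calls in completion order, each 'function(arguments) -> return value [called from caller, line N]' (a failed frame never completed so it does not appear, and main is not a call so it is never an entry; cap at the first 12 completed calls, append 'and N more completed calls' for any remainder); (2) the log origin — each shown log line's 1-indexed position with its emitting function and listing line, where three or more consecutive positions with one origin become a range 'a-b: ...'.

Answer: the defect is in rank_cells at line 5.
Key observation: Position 6 is the first bad log line: 'driver got 5' should read 'recursing at 4 carrying 5'.
Call chain: main.
First divergence: position 6 — shown 'driver got 5', intended 'recursing at 4 carrying 5'.
Intended log window:
  4: intermediate pair 47, 5
  5: recursing at 5 carrying 0
  6: recursing at 4 carrying 5
  7: recursing at 3 carrying 9
Execution walk:
  gauge_drift([10, 2, 12, 12, 8, 3]) -> 47  [called from bind_quota, line 16]
  rank_cells(-1, 5) -> 5  [called from rank_cells, line 5]
  rank_cells(5, 0) -> 5  [called from bind_quota, line 19]
  bind_quota([10, 2, 12, 12, 8, 3]) -> 5  [called from main, line 25]
Log origin:
  1: emitted by main (line 24)
  2: emitted by bind_quota (line 15)
  3: emitted by gauge_drift (line 11)
  4: emitted by bind_quota (line 18)
  5: emitted by rank_cells (line 4)
  6: emitted by main (line 26)
A correct fix: line 5: replace `width - 1` with `acc - 1`.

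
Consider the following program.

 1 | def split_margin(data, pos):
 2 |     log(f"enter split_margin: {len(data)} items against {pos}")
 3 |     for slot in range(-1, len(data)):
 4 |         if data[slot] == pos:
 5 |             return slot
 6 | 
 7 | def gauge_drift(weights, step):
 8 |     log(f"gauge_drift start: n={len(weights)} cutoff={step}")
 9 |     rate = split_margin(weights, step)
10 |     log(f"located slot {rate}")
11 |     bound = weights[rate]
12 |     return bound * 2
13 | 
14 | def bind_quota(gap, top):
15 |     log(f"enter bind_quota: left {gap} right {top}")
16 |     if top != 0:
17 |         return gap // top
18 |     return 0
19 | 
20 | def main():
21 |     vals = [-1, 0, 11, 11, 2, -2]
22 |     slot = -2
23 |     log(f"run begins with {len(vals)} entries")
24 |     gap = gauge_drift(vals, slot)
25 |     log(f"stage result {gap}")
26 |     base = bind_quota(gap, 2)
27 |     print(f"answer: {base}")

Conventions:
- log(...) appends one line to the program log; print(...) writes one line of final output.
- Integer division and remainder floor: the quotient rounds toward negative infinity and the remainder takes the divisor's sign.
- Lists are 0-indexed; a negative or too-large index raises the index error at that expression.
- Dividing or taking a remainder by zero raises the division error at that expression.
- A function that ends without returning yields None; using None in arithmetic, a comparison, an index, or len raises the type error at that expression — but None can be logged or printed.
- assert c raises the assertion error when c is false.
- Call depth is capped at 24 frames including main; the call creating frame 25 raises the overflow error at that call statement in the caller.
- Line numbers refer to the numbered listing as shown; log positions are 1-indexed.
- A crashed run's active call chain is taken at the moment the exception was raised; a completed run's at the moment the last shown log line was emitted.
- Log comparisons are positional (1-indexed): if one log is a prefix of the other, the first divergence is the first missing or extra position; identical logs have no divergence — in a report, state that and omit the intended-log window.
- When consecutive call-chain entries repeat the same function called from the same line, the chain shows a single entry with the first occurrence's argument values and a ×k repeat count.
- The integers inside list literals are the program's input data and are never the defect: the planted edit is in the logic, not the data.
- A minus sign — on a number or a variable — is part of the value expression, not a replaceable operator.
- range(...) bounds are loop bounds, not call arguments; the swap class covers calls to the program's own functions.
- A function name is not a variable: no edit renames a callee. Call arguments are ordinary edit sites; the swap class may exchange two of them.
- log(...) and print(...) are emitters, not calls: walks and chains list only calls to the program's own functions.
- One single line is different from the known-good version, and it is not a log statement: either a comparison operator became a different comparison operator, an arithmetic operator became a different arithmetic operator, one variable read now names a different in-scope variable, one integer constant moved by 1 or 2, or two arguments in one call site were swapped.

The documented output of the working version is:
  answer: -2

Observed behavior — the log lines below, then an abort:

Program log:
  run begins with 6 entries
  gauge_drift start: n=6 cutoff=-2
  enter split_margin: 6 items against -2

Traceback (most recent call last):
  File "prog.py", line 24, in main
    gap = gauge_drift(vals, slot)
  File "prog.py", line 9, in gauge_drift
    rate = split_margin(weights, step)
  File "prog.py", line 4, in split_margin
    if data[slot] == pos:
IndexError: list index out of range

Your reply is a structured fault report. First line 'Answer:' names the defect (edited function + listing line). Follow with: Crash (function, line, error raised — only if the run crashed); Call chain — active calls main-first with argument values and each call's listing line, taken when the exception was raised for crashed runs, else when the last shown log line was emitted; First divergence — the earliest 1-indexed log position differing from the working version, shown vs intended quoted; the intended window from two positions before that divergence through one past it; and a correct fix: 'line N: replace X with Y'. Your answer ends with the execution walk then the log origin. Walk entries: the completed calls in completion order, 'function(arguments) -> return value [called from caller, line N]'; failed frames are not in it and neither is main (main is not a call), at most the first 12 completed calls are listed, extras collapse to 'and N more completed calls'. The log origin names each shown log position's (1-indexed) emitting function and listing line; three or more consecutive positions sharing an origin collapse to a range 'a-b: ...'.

Answer: the defect is in split_margin at line 3.
The tell: The shown log is a 3-line prefix of the intended one, whose next entry is 'located slot 5'.
Crash: split_margin, line 4, IndexError.
Call chain: main -> gauge_drift([-1, 0, 11, 11, 2, -2], -2) (called at line 24) -> split_margin([-1, 0, 11, 11, 2, -2], -2) (called at line 9).
First divergence: position 4 — the faulty run's log ends after 3 lines; the working version continues with 'located slot 5'.
Intended log window:
  2: gauge_drift start: n=6 cutoff=-2
  3: enter split_margin: 6 items against -2
  4: located slot 5
  5: stage result -4
Execution walk:
  (no call completed)
Log origins:
  1: logged in main at line 23
  2: logged in gauge_drift at line 8
  3: logged in split_margin at line 2
A correct fix: line 3: replace `-1` with `0`.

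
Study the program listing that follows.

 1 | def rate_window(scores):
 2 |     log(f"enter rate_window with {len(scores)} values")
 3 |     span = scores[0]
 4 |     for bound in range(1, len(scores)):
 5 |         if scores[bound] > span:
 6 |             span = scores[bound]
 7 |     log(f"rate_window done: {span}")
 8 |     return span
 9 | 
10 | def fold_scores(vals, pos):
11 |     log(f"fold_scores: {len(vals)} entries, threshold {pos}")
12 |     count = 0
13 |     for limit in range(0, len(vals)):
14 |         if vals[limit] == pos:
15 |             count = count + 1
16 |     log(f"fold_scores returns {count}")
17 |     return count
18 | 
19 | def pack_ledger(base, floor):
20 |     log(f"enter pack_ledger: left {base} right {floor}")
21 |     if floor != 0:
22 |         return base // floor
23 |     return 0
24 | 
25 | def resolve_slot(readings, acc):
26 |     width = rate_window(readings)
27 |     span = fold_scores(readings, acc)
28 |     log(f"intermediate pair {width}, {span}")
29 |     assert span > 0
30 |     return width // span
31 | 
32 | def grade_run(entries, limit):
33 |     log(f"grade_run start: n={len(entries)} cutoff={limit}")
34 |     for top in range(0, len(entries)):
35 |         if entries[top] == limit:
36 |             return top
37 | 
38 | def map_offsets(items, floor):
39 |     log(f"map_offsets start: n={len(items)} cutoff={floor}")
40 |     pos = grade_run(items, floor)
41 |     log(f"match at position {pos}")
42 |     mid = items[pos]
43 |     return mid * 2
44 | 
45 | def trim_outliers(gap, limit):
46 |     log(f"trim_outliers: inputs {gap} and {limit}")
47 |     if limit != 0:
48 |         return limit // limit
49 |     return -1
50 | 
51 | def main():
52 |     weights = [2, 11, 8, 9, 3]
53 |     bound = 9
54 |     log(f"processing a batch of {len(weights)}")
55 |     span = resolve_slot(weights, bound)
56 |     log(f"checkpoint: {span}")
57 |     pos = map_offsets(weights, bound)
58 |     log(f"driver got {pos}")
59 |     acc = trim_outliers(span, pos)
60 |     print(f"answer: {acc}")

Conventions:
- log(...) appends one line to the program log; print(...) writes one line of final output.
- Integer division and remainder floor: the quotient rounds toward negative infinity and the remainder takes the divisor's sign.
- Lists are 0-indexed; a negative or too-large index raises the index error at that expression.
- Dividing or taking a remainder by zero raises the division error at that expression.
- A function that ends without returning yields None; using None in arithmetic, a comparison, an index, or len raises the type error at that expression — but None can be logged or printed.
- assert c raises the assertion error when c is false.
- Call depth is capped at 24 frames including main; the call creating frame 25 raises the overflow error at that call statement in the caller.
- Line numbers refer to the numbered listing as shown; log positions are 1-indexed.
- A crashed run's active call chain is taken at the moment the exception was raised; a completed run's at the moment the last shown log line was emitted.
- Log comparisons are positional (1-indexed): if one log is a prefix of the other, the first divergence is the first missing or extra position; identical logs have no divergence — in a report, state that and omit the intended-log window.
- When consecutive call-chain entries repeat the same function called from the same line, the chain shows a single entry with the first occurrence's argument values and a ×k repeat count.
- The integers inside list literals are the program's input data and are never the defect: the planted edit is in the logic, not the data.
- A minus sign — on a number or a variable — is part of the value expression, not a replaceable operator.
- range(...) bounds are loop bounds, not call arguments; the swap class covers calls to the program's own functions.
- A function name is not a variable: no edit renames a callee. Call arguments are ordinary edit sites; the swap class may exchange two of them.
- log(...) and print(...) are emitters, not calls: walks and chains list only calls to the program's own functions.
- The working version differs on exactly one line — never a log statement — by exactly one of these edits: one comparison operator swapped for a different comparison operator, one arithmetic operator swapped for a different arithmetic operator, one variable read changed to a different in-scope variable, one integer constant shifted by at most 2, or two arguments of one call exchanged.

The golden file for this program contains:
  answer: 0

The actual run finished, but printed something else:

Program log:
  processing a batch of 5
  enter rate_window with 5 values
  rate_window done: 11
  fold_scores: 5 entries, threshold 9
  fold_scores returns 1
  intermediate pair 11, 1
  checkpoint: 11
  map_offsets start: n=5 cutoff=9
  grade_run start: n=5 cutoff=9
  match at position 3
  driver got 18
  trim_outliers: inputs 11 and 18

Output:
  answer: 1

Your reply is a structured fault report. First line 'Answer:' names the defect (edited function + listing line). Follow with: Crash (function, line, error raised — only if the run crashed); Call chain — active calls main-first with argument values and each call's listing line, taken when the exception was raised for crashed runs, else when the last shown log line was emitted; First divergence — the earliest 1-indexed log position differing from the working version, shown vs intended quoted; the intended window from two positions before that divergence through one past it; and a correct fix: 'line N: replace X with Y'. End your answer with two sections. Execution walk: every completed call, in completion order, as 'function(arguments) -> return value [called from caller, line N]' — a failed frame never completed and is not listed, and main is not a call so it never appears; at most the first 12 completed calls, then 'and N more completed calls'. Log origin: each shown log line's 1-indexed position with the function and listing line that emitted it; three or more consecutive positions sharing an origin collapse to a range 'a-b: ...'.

Answer: the defect is in trim_outliers at line 48.
Key observation: The logs agree in full; only the final output differs.
Call chain: main -> trim_outliers(11, 18) (called at line 59).
First divergence: none (the log streams are identical).
Execution walk:
  rate_window([2, 11, 8, 9, 3]) -> 11  [called from resolve_slot, line 26]
  fold_scores([2, 11, 8, 9, 3], 9) -> 1  [called from resolve_slot, line 27]
  resolve_slot([2, 11, 8, 9, 3], 9) -> 11  [called from main, line 55]
  grade_run([2, 11, 8, 9, 3], 9) -> 3  [called from map_offsets, line 40]
  map_offsets([2, 11, 8, 9, 3], 9) -> 18  [called from main, line 57]
  trim_outliers(11, 18) -> 1  [called from main, line 59]
Log origins:
  1: from main, line 54
  2: from rate_window, line 2
  3: from rate_window, line 7
  4: from fold_scores, line 11
  5: from fold_scores, line 16
  6: from resolve_slot, line 28
  7: from main, line 56
  8: from map_offsets, line 39
  9: from grade_run, line 33
  10: from map_offsets, line 41
  11: from main, line 58
  12: from trim_outliers, line 46
A correct fix: line 48: replace `limit // limit` with `gap // limit`.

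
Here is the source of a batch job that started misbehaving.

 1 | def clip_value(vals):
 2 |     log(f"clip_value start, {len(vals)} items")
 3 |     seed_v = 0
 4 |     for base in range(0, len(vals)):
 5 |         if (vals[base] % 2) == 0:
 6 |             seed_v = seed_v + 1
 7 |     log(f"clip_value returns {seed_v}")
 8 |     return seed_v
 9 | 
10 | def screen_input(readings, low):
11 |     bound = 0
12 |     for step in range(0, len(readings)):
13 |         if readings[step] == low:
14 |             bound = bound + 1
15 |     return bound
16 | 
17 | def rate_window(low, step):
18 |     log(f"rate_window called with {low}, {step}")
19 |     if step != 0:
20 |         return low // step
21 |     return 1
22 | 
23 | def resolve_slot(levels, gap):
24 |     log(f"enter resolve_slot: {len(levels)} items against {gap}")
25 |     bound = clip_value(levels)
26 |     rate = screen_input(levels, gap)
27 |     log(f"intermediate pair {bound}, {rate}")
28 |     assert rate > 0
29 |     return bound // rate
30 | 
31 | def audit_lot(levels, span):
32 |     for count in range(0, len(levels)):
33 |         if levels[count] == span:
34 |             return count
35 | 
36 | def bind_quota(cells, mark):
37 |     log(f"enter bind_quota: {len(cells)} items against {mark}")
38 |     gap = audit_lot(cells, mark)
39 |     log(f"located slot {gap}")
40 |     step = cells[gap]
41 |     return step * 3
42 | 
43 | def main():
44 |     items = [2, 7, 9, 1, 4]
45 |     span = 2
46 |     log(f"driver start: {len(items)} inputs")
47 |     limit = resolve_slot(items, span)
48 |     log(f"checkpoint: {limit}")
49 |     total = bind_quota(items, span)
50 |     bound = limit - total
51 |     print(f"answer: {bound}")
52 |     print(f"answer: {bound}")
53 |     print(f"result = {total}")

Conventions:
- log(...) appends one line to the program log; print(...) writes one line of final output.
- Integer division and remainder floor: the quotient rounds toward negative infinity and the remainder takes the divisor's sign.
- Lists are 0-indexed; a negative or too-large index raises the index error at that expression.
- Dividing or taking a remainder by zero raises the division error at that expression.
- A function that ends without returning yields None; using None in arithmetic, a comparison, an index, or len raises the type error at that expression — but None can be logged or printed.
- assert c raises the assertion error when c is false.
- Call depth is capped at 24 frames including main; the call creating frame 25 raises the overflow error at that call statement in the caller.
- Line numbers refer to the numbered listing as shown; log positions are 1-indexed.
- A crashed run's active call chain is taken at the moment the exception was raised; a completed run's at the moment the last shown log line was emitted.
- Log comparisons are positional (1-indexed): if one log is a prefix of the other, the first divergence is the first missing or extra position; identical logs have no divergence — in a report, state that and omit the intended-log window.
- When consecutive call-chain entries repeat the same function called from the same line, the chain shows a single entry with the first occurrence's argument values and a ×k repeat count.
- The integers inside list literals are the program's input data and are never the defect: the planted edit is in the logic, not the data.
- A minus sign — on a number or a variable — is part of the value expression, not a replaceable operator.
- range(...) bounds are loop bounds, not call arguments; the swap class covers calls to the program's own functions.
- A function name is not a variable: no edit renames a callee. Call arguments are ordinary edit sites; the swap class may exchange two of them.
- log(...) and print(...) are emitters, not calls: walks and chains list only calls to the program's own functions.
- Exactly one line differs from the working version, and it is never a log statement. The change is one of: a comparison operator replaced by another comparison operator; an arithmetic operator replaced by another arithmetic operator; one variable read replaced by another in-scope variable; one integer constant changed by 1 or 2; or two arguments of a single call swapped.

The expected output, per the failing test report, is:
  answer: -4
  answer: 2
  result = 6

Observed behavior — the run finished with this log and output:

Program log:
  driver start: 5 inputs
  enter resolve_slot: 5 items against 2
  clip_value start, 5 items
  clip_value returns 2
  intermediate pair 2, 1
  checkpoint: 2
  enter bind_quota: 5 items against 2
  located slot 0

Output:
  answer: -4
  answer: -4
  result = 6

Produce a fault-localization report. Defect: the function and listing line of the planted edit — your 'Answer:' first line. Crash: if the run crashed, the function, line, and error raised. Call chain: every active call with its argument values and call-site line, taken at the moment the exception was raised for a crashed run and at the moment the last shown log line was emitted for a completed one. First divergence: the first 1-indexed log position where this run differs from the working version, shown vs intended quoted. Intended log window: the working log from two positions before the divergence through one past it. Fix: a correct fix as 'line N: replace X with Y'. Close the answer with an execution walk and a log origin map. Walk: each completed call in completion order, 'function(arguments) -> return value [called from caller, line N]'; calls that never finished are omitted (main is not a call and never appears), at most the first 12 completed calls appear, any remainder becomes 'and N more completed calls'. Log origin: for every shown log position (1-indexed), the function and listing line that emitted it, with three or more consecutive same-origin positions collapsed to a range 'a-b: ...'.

Answer: the defect is in main at line 52.
Key observation: No log line changed; the fault shows up purely in the output.
Call chain: main -> bind_quota([2, 7, 9, 1, 4], 2) (called at line 49).
First divergence: none; the two logs match at every position.
Execution walk:
  clip_value([2, 7, 9, 1, 4]) -> 2  [called from resolve_slot, line 25]
  screen_input([2, 7, 9, 1, 4], 2) -> 1  [called from resolve_slot, line 26]
  resolve_slot([2, 7, 9, 1, 4], 2) -> 2  [called from main, line 47]
  audit_lot([2, 7, 9, 1, 4], 2) -> 0  [called from bind_quota, line 38]
  bind_quota([2, 7, 9, 1, 4], 2) -> 6  [called from main, line 49]
Log origin:
  1: emitted by main (line 46)
  2: emitted by resolve_slot (line 24)
  3: emitted by clip_value (line 2)
  4: emitted by clip_value (line 7)
  5: emitted by resolve_slot (line 27)
  6: emitted by main (line 48)
  7: emitted by bind_quota (line 37)
  8: emitted by bind_quota (line 39)
A correct fix: line 52: replace `bound` with `limit`.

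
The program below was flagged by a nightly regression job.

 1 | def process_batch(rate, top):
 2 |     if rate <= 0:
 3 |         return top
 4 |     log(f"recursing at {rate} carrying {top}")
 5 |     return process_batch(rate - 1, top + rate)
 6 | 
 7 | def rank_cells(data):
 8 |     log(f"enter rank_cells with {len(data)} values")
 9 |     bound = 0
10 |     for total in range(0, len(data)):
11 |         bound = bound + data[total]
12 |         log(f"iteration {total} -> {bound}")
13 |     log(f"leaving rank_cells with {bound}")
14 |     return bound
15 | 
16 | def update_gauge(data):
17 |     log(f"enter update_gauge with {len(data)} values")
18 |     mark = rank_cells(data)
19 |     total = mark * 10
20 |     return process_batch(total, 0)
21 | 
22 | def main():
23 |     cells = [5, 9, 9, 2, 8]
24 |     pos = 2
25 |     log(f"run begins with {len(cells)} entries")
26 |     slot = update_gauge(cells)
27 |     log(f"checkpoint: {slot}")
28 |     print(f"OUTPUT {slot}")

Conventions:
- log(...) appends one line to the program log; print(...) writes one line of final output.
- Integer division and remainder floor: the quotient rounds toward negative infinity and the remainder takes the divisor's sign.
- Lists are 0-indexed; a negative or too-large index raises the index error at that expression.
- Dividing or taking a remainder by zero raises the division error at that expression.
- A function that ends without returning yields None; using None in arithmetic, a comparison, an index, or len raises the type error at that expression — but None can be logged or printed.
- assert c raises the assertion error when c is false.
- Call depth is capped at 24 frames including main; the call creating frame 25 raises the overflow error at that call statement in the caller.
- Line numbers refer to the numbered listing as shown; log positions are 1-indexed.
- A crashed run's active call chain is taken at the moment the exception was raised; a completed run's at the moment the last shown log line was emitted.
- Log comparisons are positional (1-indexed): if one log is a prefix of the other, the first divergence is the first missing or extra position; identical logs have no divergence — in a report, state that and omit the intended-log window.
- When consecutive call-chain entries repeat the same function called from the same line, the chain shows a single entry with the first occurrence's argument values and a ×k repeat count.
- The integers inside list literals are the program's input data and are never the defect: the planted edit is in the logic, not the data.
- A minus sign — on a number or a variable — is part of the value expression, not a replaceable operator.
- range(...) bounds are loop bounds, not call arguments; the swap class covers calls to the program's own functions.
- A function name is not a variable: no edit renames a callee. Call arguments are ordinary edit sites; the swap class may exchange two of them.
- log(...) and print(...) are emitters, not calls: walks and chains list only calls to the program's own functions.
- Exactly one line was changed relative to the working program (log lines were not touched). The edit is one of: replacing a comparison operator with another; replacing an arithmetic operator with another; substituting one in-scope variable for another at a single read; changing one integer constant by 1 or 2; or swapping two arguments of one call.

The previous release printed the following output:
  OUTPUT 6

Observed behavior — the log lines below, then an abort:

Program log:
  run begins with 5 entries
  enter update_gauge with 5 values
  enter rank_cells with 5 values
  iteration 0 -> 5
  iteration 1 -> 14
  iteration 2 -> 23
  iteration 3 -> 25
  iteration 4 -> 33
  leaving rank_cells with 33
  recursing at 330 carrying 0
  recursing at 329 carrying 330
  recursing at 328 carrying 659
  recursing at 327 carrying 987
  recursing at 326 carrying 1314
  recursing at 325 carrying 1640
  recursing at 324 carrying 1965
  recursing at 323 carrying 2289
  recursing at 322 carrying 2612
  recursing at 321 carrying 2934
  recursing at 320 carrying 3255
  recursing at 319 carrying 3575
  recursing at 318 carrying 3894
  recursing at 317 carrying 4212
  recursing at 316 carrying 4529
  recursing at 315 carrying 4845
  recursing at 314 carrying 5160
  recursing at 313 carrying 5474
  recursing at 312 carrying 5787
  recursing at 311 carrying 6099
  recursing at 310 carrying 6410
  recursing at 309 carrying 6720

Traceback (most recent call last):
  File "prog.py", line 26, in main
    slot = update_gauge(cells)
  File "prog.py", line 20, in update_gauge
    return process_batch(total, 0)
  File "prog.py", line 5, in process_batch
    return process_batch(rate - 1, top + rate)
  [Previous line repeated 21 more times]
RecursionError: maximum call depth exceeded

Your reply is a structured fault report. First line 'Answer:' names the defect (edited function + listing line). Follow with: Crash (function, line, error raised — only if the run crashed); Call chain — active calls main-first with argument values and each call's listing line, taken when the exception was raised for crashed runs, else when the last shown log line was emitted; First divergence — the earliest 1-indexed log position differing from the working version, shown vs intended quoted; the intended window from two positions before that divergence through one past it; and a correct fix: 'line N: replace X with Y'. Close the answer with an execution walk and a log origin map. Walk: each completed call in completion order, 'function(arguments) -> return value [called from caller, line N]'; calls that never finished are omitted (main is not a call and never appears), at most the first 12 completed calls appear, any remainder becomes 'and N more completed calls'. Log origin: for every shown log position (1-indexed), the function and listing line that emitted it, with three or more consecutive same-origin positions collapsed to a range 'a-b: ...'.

Answer: the defect is in update_gauge at line 19.
Key observation: The log first diverges at position 10: the faulty run prints 'recursing at 330 carrying 0' where the working version prints 'recursing at 3 carrying 0'.
Crash: process_batch, line 5, RecursionError.
Call chain: main -> update_gauge([5, 9, 9, 2, 8]) (called at line 26) -> process_batch(330, 0) (called at line 20) -> process_batch(329, 330) (called at line 5) ×21.
First divergence: at position 10 the run shows 'recursing at 330 carrying 0' where the working version logs 'recursing at 3 carrying 0'.
Intended log window:
  8: iteration 4 -> 33
  9: leaving rank_cells with 33
  10: recursing at 3 carrying 0
  11: recursing at 2 carrying 3
Execution walk:
  rank_cells([5, 9, 9, 2, 8]) -> 33  [called from update_gauge, line 18]
Origin of each log line:
  1: emitted by main (line 25)
  2: emitted by update_gauge (line 17)
  3: emitted by rank_cells (line 8)
  4-8: emitted by rank_cells (line 12)
  9: emitted by rank_cells (line 13)
  10-31: emitted by process_batch (line 4)
A correct fix: line 19: replace `*` with `%`.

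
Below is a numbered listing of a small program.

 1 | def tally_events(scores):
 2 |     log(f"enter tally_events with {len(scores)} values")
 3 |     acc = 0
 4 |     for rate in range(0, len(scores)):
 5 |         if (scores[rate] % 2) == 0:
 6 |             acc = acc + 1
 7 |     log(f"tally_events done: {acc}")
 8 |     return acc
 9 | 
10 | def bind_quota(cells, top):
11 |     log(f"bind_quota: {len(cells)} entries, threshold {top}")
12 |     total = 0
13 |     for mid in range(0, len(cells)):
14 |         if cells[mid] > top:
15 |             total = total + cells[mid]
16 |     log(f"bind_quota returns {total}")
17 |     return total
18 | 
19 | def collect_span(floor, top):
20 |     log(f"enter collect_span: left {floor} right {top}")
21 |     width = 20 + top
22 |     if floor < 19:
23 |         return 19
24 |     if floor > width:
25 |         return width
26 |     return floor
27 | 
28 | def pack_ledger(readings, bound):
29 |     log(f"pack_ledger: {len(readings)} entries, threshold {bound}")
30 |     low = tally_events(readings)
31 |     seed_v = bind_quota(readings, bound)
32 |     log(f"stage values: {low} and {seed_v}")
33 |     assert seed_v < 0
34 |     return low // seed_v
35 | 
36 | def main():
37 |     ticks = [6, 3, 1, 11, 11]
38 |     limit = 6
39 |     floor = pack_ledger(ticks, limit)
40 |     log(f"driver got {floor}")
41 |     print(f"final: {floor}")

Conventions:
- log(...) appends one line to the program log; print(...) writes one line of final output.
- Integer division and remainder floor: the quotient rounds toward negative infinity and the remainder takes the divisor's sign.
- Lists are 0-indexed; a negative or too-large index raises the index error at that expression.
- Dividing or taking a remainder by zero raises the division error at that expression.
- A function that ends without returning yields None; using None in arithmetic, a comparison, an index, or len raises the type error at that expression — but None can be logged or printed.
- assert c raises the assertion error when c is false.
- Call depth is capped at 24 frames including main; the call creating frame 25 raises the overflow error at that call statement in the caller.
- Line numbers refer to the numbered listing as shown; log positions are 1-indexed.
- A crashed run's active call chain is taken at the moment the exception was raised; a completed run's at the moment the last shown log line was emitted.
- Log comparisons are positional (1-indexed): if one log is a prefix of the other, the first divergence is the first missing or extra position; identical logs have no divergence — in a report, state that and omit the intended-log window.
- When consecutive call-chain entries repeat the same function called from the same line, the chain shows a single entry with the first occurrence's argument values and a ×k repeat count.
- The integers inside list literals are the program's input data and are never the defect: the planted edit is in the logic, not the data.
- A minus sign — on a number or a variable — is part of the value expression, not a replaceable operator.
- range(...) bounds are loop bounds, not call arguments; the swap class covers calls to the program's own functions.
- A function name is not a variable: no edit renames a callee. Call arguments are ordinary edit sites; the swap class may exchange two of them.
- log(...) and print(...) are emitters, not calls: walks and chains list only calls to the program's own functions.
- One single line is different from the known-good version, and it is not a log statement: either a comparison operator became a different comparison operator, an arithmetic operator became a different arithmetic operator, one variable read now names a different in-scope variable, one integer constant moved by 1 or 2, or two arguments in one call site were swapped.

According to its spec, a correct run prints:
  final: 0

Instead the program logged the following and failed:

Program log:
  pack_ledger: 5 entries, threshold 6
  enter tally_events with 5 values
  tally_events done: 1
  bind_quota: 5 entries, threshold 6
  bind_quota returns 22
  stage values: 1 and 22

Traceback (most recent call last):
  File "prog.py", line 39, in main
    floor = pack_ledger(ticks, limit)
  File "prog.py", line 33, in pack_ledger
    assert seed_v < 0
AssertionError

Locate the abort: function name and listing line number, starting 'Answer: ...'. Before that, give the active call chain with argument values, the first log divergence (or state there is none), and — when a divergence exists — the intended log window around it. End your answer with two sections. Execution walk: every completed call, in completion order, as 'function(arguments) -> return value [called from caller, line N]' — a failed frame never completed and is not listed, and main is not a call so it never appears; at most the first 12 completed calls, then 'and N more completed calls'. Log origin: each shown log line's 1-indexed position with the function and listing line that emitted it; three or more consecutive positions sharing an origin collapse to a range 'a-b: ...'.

Answer: the error was raised in pack_ledger, line 33.
The tell: A complete run would log 'driver got 0' next, but this one stopped at 6 lines.
Call chain: main -> pack_ledger([6, 3, 1, 11, 11], 6) (called at line 39).
First divergence: position 7; the shown log stops at 6 lines while the working version next logs 'driver got 0'.
Intended log window:
  5: bind_quota returns 22
  6: stage values: 1 and 22
  7: driver got 0
Execution walk:
  tally_events([6, 3, 1, 11, 11]) -> 1  [called from pack_ledger, line 30]
  bind_quota([6, 3, 1, 11, 11], 6) -> 22  [called from pack_ledger, line 31]
Log origins:
  1 — pack_ledger, line 29
  2 — tally_events, line 2
  3 — tally_events, line 7
  4 — bind_quota, line 11
  5 — bind_quota, line 16
  6 — pack_ledger, line 32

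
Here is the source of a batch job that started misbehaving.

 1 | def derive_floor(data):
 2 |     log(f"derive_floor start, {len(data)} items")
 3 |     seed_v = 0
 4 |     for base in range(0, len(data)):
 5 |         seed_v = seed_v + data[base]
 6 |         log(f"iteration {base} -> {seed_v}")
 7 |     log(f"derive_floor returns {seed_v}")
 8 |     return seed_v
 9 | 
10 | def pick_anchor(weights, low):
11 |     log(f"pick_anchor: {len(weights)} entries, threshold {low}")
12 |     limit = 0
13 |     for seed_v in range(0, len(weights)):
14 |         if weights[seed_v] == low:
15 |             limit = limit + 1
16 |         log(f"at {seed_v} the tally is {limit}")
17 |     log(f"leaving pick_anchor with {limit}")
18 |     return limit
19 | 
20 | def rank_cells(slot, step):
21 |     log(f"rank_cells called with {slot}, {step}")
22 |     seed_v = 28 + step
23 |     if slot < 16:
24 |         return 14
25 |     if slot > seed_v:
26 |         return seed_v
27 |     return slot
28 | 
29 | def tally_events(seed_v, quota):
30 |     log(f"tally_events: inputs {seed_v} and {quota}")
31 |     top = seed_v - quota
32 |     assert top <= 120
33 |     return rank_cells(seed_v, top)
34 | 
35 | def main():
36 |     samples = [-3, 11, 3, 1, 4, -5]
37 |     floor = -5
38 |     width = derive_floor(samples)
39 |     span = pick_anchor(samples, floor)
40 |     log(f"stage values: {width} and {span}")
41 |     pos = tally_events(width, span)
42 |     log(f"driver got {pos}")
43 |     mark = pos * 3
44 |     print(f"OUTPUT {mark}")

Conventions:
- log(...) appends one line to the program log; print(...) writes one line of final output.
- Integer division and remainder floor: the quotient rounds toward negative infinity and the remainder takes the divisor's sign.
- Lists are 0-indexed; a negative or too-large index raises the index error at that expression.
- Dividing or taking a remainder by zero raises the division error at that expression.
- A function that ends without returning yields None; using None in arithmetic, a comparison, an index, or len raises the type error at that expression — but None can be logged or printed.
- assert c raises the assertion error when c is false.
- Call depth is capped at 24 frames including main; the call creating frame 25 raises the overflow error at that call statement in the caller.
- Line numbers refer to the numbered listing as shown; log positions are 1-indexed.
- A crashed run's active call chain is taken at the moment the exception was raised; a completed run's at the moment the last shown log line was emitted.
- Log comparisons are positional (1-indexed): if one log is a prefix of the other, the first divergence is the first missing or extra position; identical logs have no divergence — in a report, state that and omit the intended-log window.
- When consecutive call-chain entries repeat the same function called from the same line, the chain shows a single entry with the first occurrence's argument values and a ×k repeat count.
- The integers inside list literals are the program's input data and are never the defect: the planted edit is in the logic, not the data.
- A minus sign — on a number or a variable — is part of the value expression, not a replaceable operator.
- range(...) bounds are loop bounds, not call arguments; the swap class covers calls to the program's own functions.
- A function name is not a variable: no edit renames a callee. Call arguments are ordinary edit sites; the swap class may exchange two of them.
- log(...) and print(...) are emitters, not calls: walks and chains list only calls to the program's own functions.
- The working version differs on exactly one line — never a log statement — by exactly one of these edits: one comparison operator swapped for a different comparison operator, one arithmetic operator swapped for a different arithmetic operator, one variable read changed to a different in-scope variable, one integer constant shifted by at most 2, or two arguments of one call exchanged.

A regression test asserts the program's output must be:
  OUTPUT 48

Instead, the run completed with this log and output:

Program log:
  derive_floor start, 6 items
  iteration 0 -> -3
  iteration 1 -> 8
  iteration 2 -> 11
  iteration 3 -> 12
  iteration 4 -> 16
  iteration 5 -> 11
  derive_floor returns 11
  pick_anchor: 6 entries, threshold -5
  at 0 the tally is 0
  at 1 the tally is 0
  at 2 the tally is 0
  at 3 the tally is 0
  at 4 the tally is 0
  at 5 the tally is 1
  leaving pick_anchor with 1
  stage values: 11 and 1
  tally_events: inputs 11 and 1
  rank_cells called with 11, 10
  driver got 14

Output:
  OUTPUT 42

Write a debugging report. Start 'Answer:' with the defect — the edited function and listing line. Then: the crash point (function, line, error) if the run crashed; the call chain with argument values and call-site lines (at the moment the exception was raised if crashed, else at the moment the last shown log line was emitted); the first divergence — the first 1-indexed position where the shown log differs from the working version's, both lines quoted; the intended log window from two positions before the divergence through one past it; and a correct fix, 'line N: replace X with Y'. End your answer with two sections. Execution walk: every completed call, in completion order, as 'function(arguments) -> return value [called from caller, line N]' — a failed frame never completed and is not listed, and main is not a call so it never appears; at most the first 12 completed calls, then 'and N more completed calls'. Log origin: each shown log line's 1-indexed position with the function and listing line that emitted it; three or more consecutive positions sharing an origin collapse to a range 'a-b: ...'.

Answer: the defect is in rank_cells at line 24.
Core observation: Position 20 is the first bad log line: 'driver got 14' should read 'driver got 16'.
Call chain: main.
First divergence: at position 20 the run shows 'driver got 14' where the working version logs 'driver got 16'.
Intended log window:
  18: tally_events: inputs 11 and 1
  19: rank_cells called with 11, 10
  20: driver got 16
Execution walk:
  derive_floor([-3, 11, 3, 1, 4, -5]) -> 11  [called from main, line 38]
  pick_anchor([-3, 11, 3, 1, 4, -5], -5) -> 1  [called from main, line 39]
  rank_cells(11, 10) -> 14  [called from tally_events, line 33]
  tally_events(11, 1) -> 14  [called from main, line 41]
Log origin:
  1: logged in derive_floor at line 2
  2-7: logged in derive_floor at line 6
  8: logged in derive_floor at line 7
  9: logged in pick_anchor at line 11
  10-15: logged in pick_anchor at line 16
  16: logged in pick_anchor at line 17
  17: logged in main at line 40
  18: logged in tally_events at line 30
  19: logged in rank_cells at line 21
  20: logged in main at line 42
A correct fix: line 24: replace `14` with `16`.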